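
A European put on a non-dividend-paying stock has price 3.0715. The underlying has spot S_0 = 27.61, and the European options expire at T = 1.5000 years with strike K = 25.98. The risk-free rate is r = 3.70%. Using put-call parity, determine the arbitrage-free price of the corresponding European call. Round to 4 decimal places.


Put-call parity: C - P = S_0 * exp(-qT) - K * exp(-rT).
S_0 * exp(-qT) = 27.6100 * 1.00000000 = 27.61000000
K * exp(-rT) = 25.9800 * 0.94601202 = 24.57739237
C = P + S*exp(-qT) - K*exp(-rT)
C = 3.0715 + 27.61000000 - 24.57739237 = 6.1041

Answer: Call price = 6.1041


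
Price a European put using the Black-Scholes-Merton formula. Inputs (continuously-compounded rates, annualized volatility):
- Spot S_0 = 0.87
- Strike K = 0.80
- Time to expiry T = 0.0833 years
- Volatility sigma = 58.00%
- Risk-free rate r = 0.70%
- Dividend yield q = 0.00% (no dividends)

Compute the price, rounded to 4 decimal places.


d1 = (ln(S/K) + (r - q + 0.5*sigma^2) * T) / (sigma * sqrt(T)) = 0.58827221
d2 = d1 - sigma * sqrt(T) = 0.42087412
exp(-rT) = 0.99941707; exp(-qT) = 1.00000000
P = K * exp(-rT) * N(-d2) - S_0 * exp(-qT) * N(-d1)
N(-d1) = 0.27817480; N(-d2) = 0.33692350
P = 0.8000 * 0.99941707 * 0.33692350 - 0.8700 * 1.00000000 * 0.27817480 = 0.0274

Answer: Price = 0.0274


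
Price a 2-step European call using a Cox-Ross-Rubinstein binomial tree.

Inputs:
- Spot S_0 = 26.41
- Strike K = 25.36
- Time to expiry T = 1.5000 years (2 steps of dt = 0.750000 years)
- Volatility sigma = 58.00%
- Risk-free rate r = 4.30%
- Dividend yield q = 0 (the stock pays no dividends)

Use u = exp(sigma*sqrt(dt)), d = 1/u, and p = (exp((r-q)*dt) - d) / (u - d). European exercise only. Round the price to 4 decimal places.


Answer: Price = V(0,0) = 7.7839

Derivation:
dt = T/N = 0.750000
u = exp(sigma*sqrt(dt)) = 1.652509; d = 1/u = 0.605140
p = (exp((r-q)*dt) - d) / (u - d) = 0.408295
Discount per step: exp(-r*dt) = 0.968264
Stock lattice S(k, i) with i counting down-moves:
  k=0: S(0,0) = 26.4100
  k=1: S(1,0) = 43.6428; S(1,1) = 15.9818
  k=2: S(2,0) = 72.1201; S(2,1) = 26.4100; S(2,2) = 9.6712
Terminal payoffs V(N, i) = max(S_T - K, 0):
  V(2,0) = 46.760057; V(2,1) = 1.050000; V(2,2) = 0.000000
Backward induction: V(k, i) = exp(-r*dt) * [p * V(k+1, i) + (1-p) * V(k+1, i+1)].
  V(1,0) = exp(-r*dt) * [p*46.760057 + (1-p)*1.050000] = 19.087575
  V(1,1) = exp(-r*dt) * [p*1.050000 + (1-p)*0.000000] = 0.415104
  V(0,0) = exp(-r*dt) * [p*19.087575 + (1-p)*0.415104] = 7.783858


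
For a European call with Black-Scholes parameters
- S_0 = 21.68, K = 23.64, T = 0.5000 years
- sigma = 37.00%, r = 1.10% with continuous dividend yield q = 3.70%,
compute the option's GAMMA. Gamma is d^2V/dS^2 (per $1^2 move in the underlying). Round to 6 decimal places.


d1 = -0.2496851988; d2 = -0.5113147078
phi(d1) = 0.3866985297; exp(-qT) = 0.9816700746; exp(-rT) = 0.9945150973
Gamma = exp(-qT) * phi(d1) / (S * sigma * sqrt(T)) = 0.9816700746 * 0.3866985297 / (21.6800 * 0.3700 * 0.7071067812) = 0.066926

Answer: Gamma = 0.066926


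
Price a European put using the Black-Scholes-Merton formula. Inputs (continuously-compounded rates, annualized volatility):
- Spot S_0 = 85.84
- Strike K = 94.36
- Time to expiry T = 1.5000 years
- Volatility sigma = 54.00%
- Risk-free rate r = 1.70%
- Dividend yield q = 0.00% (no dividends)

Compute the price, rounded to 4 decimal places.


d1 = (ln(S/K) + (r - q + 0.5*sigma^2) * T) / (sigma * sqrt(T)) = 0.22615117
d2 = d1 - sigma * sqrt(T) = -0.43521106
exp(-rT) = 0.97482238; exp(-qT) = 1.00000000
P = K * exp(-rT) * N(-d2) - S_0 * exp(-qT) * N(-d1)
N(-d1) = 0.41054192; N(-d2) = 0.66829538
P = 94.3600 * 0.97482238 * 0.66829538 - 85.8400 * 1.00000000 * 0.41054192 = 26.2317

Answer: Price = 26.2317


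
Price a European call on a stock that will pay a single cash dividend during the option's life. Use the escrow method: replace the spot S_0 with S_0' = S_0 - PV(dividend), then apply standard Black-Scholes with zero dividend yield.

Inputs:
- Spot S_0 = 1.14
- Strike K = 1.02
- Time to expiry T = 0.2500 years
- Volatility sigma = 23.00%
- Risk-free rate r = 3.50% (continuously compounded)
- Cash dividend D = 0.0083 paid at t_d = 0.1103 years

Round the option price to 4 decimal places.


Answer: Price = 0.1313

Derivation:
PV(D) = D * exp(-r * t_d) = 0.0083 * 0.99614694 = 0.00826802
S_0' = S_0 - PV(D) = 1.1400 - 0.00826802 = 1.13173198
d1 = (ln(S_0'/K) + (r + sigma^2/2)*T) / (sigma*sqrt(T)) = 1.03747007
d2 = d1 - sigma*sqrt(T) = 0.92247007
exp(-rT) = 0.99128817
N(d1) = 0.85024158; N(d2) = 0.82185828
C = S_0' * N(d1) - K * exp(-rT) * N(d2) = 1.13173198 * 0.85024158 - 1.0200 * 0.99128817 * 0.82185828 = 0.1313


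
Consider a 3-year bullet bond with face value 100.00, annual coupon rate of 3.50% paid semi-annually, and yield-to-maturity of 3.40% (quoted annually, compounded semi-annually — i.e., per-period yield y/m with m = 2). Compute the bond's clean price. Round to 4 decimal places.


Answer: Price = 100.2829

Derivation:
Coupon per period c = face * coupon_rate / m = 1.750000
Periods per year m = 2; per-period yield y/m = 0.017000
Number of cashflows N = 6
Cashflows (t years, CF_t, discount factor 1/(1+y/m)^(m*t), PV):
  t = 0.5000: CF_t = 1.750000, DF = 0.983284, PV = 1.720747
  t = 1.0000: CF_t = 1.750000, DF = 0.966848, PV = 1.691984
  t = 1.5000: CF_t = 1.750000, DF = 0.950686, PV = 1.663701
  t = 2.0000: CF_t = 1.750000, DF = 0.934795, PV = 1.635891
  t = 2.5000: CF_t = 1.750000, DF = 0.919169, PV = 1.608545
  t = 3.0000: CF_t = 101.750000, DF = 0.903804, PV = 91.962062
Price P = sum_t PV_t = 100.282929


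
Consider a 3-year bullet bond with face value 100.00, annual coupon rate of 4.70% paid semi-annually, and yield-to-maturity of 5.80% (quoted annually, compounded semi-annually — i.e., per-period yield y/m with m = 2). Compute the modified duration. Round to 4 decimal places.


Answer: Modified duration = 2.7502

Derivation:
Coupon per period c = face * coupon_rate / m = 2.350000
Periods per year m = 2; per-period yield y/m = 0.029000
Number of cashflows N = 6
Cashflows (t years, CF_t, discount factor 1/(1+y/m)^(m*t), PV):
  t = 0.5000: CF_t = 2.350000, DF = 0.971817, PV = 2.283771
  t = 1.0000: CF_t = 2.350000, DF = 0.944429, PV = 2.219408
  t = 1.5000: CF_t = 2.350000, DF = 0.917812, PV = 2.156859
  t = 2.0000: CF_t = 2.350000, DF = 0.891946, PV = 2.096073
  t = 2.5000: CF_t = 2.350000, DF = 0.866808, PV = 2.037000
  t = 3.0000: CF_t = 102.350000, DF = 0.842379, PV = 86.217534
Price P = sum_t PV_t = 97.010644
First compute Macaulay numerator sum_t t * PV_t:
  t * PV_t at t = 0.5000: 1.141885
  t * PV_t at t = 1.0000: 2.219408
  t * PV_t at t = 1.5000: 3.235288
  t * PV_t at t = 2.0000: 4.192146
  t * PV_t at t = 2.5000: 5.092500
  t * PV_t at t = 3.0000: 258.652603
Macaulay duration D = 274.533830 / 97.010644 = 2.829935
Modified duration = D / (1 + y/m) = 2.829935 / (1 + 0.029000) = 2.750180


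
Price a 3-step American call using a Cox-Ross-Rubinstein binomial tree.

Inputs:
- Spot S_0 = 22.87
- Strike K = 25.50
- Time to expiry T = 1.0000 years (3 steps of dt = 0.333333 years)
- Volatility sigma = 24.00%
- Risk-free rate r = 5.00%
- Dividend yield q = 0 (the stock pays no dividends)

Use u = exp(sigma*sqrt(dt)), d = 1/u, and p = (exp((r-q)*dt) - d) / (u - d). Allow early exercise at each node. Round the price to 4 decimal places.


Answer: Price = V(0,0) = 1.5545

Derivation:
dt = T/N = 0.333333
u = exp(sigma*sqrt(dt)) = 1.148623; d = 1/u = 0.870607
p = (exp((r-q)*dt) - d) / (u - d) = 0.525865
Discount per step: exp(-r*dt) = 0.983471
Stock lattice S(k, i) with i counting down-moves:
  k=0: S(0,0) = 22.8700
  k=1: S(1,0) = 26.2690; S(1,1) = 19.9108
  k=2: S(2,0) = 30.1732; S(2,1) = 22.8700; S(2,2) = 17.3345
  k=3: S(3,0) = 34.6576; S(3,1) = 26.2690; S(3,2) = 19.9108; S(3,3) = 15.0915
Terminal payoffs V(N, i) = max(S_T - K, 0):
  V(3,0) = 9.157640; V(3,1) = 0.769014; V(3,2) = 0.000000; V(3,3) = 0.000000
Backward induction: V(k, i) = exp(-r*dt) * [p * V(k+1, i) + (1-p) * V(k+1, i+1)]; then take max(V_cont, immediate exercise) for American.
  V(2,0) = exp(-r*dt) * [p*9.157640 + (1-p)*0.769014] = 5.094679; exercise = 4.673201; V(2,0) = max -> 5.094679
  V(2,1) = exp(-r*dt) * [p*0.769014 + (1-p)*0.000000] = 0.397714; exercise = 0.000000; V(2,1) = max -> 0.397714
  V(2,2) = exp(-r*dt) * [p*0.000000 + (1-p)*0.000000] = 0.000000; exercise = 0.000000; V(2,2) = max -> 0.000000
  V(1,0) = exp(-r*dt) * [p*5.094679 + (1-p)*0.397714] = 2.820286; exercise = 0.769014; V(1,0) = max -> 2.820286
  V(1,1) = exp(-r*dt) * [p*0.397714 + (1-p)*0.000000] = 0.205687; exercise = 0.000000; V(1,1) = max -> 0.205687
  V(0,0) = exp(-r*dt) * [p*2.820286 + (1-p)*0.205687] = 1.554489; exercise = 0.000000; V(0,0) = max -> 1.554489


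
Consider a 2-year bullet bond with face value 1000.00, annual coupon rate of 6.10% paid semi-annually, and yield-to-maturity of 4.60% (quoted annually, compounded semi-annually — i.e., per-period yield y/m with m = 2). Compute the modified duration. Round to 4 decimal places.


Coupon per period c = face * coupon_rate / m = 30.500000
Periods per year m = 2; per-period yield y/m = 0.023000
Number of cashflows N = 4
Cashflows (t years, CF_t, discount factor 1/(1+y/m)^(m*t), PV):
  t = 0.5000: CF_t = 30.500000, DF = 0.977517, PV = 29.814272
  t = 1.0000: CF_t = 30.500000, DF = 0.955540, PV = 29.143961
  t = 1.5000: CF_t = 30.500000, DF = 0.934056, PV = 28.488720
  t = 2.0000: CF_t = 1030.500000, DF = 0.913056, PV = 940.904317
Price P = sum_t PV_t = 1028.351270
First compute Macaulay numerator sum_t t * PV_t:
  t * PV_t at t = 0.5000: 14.907136
  t * PV_t at t = 1.0000: 29.143961
  t * PV_t at t = 1.5000: 42.733080
  t * PV_t at t = 2.0000: 1881.808635
Macaulay duration D = 1968.592811 / 1028.351270 = 1.914319
Modified duration = D / (1 + y/m) = 1.914319 / (1 + 0.023000) = 1.871280

Answer: Modified duration = 1.8713


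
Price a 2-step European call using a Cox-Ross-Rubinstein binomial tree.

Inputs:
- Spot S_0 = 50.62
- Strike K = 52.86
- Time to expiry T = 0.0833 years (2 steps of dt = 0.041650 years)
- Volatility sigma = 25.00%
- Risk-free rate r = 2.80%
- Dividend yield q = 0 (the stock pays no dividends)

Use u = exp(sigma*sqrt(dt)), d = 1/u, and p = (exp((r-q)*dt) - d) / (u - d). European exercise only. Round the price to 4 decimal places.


dt = T/N = 0.041650
u = exp(sigma*sqrt(dt)) = 1.052345; d = 1/u = 0.950259
p = (exp((r-q)*dt) - d) / (u - d) = 0.498678
Discount per step: exp(-r*dt) = 0.998834
Stock lattice S(k, i) with i counting down-moves:
  k=0: S(0,0) = 50.6200
  k=1: S(1,0) = 53.2697; S(1,1) = 48.1021
  k=2: S(2,0) = 56.0581; S(2,1) = 50.6200; S(2,2) = 45.7095
Terminal payoffs V(N, i) = max(S_T - K, 0):
  V(2,0) = 3.198087; V(2,1) = 0.000000; V(2,2) = 0.000000
Backward induction: V(k, i) = exp(-r*dt) * [p * V(k+1, i) + (1-p) * V(k+1, i+1)].
  V(1,0) = exp(-r*dt) * [p*3.198087 + (1-p)*0.000000] = 1.592956
  V(1,1) = exp(-r*dt) * [p*0.000000 + (1-p)*0.000000] = 0.000000
  V(0,0) = exp(-r*dt) * [p*1.592956 + (1-p)*0.000000] = 0.793446

Answer: Price = V(0,0) = 0.7934


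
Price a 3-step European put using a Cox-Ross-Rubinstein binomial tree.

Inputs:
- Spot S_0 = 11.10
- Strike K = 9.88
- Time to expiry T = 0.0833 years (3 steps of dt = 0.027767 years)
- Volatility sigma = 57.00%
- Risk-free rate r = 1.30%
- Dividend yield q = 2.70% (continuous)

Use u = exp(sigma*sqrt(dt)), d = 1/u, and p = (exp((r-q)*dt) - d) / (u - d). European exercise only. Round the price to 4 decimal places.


dt = T/N = 0.027767
u = exp(sigma*sqrt(dt)) = 1.099638; d = 1/u = 0.909390
p = (exp((r-q)*dt) - d) / (u - d) = 0.474230
Discount per step: exp(-r*dt) = 0.999639
Stock lattice S(k, i) with i counting down-moves:
  k=0: S(0,0) = 11.1000
  k=1: S(1,0) = 12.2060; S(1,1) = 10.0942
  k=2: S(2,0) = 13.4222; S(2,1) = 11.1000; S(2,2) = 9.1796
  k=3: S(3,0) = 14.7595; S(3,1) = 12.2060; S(3,2) = 10.0942; S(3,3) = 8.3478
Terminal payoffs V(N, i) = max(K - S_T, 0):
  V(3,0) = 0.000000; V(3,1) = 0.000000; V(3,2) = 0.000000; V(3,3) = 1.532166
Backward induction: V(k, i) = exp(-r*dt) * [p * V(k+1, i) + (1-p) * V(k+1, i+1)].
  V(2,0) = exp(-r*dt) * [p*0.000000 + (1-p)*0.000000] = 0.000000
  V(2,1) = exp(-r*dt) * [p*0.000000 + (1-p)*0.000000] = 0.000000
  V(2,2) = exp(-r*dt) * [p*0.000000 + (1-p)*1.532166] = 0.805277
  V(1,0) = exp(-r*dt) * [p*0.000000 + (1-p)*0.000000] = 0.000000
  V(1,1) = exp(-r*dt) * [p*0.000000 + (1-p)*0.805277] = 0.423238
  V(0,0) = exp(-r*dt) * [p*0.000000 + (1-p)*0.423238] = 0.222446

Answer: Price = V(0,0) = 0.2224


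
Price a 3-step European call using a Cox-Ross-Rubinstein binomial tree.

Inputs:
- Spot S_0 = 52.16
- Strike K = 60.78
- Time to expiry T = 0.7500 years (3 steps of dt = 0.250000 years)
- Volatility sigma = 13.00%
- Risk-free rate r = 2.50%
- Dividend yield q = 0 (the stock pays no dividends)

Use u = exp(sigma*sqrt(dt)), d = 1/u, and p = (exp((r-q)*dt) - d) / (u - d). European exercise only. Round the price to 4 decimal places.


Answer: Price = V(0,0) = 0.3857

Derivation:
dt = T/N = 0.250000
u = exp(sigma*sqrt(dt)) = 1.067159; d = 1/u = 0.937067
p = (exp((r-q)*dt) - d) / (u - d) = 0.531949
Discount per step: exp(-r*dt) = 0.993769
Stock lattice S(k, i) with i counting down-moves:
  k=0: S(0,0) = 52.1600
  k=1: S(1,0) = 55.6630; S(1,1) = 48.8774
  k=2: S(2,0) = 59.4013; S(2,1) = 52.1600; S(2,2) = 45.8015
  k=3: S(3,0) = 63.3906; S(3,1) = 55.6630; S(3,2) = 48.8774; S(3,3) = 42.9191
Terminal payoffs V(N, i) = max(S_T - K, 0):
  V(3,0) = 2.610621; V(3,1) = 0.000000; V(3,2) = 0.000000; V(3,3) = 0.000000
Backward induction: V(k, i) = exp(-r*dt) * [p * V(k+1, i) + (1-p) * V(k+1, i+1)].
  V(2,0) = exp(-r*dt) * [p*2.610621 + (1-p)*0.000000] = 1.380065
  V(2,1) = exp(-r*dt) * [p*0.000000 + (1-p)*0.000000] = 0.000000
  V(2,2) = exp(-r*dt) * [p*0.000000 + (1-p)*0.000000] = 0.000000
  V(1,0) = exp(-r*dt) * [p*1.380065 + (1-p)*0.000000] = 0.729551
  V(1,1) = exp(-r*dt) * [p*0.000000 + (1-p)*0.000000] = 0.000000
  V(0,0) = exp(-r*dt) * [p*0.729551 + (1-p)*0.000000] = 0.385666


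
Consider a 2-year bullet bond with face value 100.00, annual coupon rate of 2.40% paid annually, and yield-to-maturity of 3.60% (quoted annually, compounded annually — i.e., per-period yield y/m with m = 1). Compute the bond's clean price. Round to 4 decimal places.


Coupon per period c = face * coupon_rate / m = 2.400000
Periods per year m = 1; per-period yield y/m = 0.036000
Number of cashflows N = 2
Cashflows (t years, CF_t, discount factor 1/(1+y/m)^(m*t), PV):
  t = 1.0000: CF_t = 2.400000, DF = 0.965251, PV = 2.316602
  t = 2.0000: CF_t = 102.400000, DF = 0.931709, PV = 95.407045
Price P = sum_t PV_t = 97.723648

Answer: Price = 97.7236


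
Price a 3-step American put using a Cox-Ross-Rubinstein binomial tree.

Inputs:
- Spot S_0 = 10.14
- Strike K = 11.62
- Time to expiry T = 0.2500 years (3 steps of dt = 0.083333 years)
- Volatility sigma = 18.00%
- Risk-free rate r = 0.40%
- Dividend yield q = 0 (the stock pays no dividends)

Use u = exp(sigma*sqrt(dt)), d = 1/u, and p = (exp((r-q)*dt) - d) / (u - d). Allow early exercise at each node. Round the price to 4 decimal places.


dt = T/N = 0.083333
u = exp(sigma*sqrt(dt)) = 1.053335; d = 1/u = 0.949365
p = (exp((r-q)*dt) - d) / (u - d) = 0.490219
Discount per step: exp(-r*dt) = 0.999667
Stock lattice S(k, i) with i counting down-moves:
  k=0: S(0,0) = 10.1400
  k=1: S(1,0) = 10.6808; S(1,1) = 9.6266
  k=2: S(2,0) = 11.2505; S(2,1) = 10.1400; S(2,2) = 9.1391
  k=3: S(3,0) = 11.8505; S(3,1) = 10.6808; S(3,2) = 9.6266; S(3,3) = 8.6764
Terminal payoffs V(N, i) = max(K - S_T, 0):
  V(3,0) = 0.000000; V(3,1) = 0.939181; V(3,2) = 1.993435; V(3,3) = 2.943628
Backward induction: V(k, i) = exp(-r*dt) * [p * V(k+1, i) + (1-p) * V(k+1, i+1)]; then take max(V_cont, immediate exercise) for American.
  V(2,0) = exp(-r*dt) * [p*0.000000 + (1-p)*0.939181] = 0.478617; exercise = 0.369517; V(2,0) = max -> 0.478617
  V(2,1) = exp(-r*dt) * [p*0.939181 + (1-p)*1.993435] = 1.476127; exercise = 1.480000; V(2,1) = max -> 1.480000
  V(2,2) = exp(-r*dt) * [p*1.993435 + (1-p)*2.943628] = 2.477000; exercise = 2.480872; V(2,2) = max -> 2.480872
  V(1,0) = exp(-r*dt) * [p*0.478617 + (1-p)*1.480000] = 0.988773; exercise = 0.939181; V(1,0) = max -> 0.988773
  V(1,1) = exp(-r*dt) * [p*1.480000 + (1-p)*2.480872] = 1.989562; exercise = 1.993435; V(1,1) = max -> 1.993435
  V(0,0) = exp(-r*dt) * [p*0.988773 + (1-p)*1.993435] = 1.500430; exercise = 1.480000; V(0,0) = max -> 1.500430

Answer: Price = V(0,0) = 1.5004


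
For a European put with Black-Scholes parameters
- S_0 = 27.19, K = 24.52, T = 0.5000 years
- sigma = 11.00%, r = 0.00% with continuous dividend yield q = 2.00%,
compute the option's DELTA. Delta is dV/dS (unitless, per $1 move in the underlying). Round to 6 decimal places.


d1 = 1.2391743901; d2 = 1.1613926442
phi(d1) = 0.1851266455; exp(-qT) = 0.9900498337; exp(-rT) = 1.0000000000
N(-d1) = 0.1076404613
Delta = -exp(-qT) * N(-d1) = -0.9900498337 * 0.1076404613 = -0.106569

Answer: Delta = -0.106569


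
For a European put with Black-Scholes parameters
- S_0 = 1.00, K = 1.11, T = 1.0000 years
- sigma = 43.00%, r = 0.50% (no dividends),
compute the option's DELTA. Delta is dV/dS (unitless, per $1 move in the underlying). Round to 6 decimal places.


d1 = -0.0160698031; d2 = -0.4460698031
phi(d1) = 0.3988907726; exp(-qT) = 1.0000000000; exp(-rT) = 0.9950124792
N(-d1) = 0.5064106480
Delta = -exp(-qT) * N(-d1) = -1.0000000000 * 0.5064106480 = -0.506411

Answer: Delta = -0.506411


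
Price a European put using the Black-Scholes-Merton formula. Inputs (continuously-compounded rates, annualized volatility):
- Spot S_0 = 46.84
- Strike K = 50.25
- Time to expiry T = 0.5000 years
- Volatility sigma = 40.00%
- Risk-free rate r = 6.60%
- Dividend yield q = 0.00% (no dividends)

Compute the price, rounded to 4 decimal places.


Answer: Price = 6.3034

Derivation:
d1 = (ln(S/K) + (r - q + 0.5*sigma^2) * T) / (sigma * sqrt(T)) = 0.00964137
d2 = d1 - sigma * sqrt(T) = -0.27320134
exp(-rT) = 0.96753856; exp(-qT) = 1.00000000
P = K * exp(-rT) * N(-d2) - S_0 * exp(-qT) * N(-d1)
N(-d1) = 0.49615371; N(-d2) = 0.60765078
P = 50.2500 * 0.96753856 * 0.60765078 - 46.8400 * 1.00000000 * 0.49615371 = 6.3034


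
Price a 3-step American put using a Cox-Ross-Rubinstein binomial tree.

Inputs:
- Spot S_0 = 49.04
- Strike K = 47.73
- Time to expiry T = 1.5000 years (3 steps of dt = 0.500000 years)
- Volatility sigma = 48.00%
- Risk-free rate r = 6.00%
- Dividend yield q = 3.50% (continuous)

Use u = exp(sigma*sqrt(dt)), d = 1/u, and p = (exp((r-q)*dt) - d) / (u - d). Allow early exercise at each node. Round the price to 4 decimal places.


Answer: Price = V(0,0) = 10.1460

Derivation:
dt = T/N = 0.500000
u = exp(sigma*sqrt(dt)) = 1.404121; d = 1/u = 0.712189
p = (exp((r-q)*dt) - d) / (u - d) = 0.434131
Discount per step: exp(-r*dt) = 0.970446
Stock lattice S(k, i) with i counting down-moves:
  k=0: S(0,0) = 49.0400
  k=1: S(1,0) = 68.8581; S(1,1) = 34.9258
  k=2: S(2,0) = 96.6851; S(2,1) = 49.0400; S(2,2) = 24.8738
  k=3: S(3,0) = 135.7575; S(3,1) = 68.8581; S(3,2) = 34.9258; S(3,3) = 17.7148
Terminal payoffs V(N, i) = max(K - S_T, 0):
  V(3,0) = 0.000000; V(3,1) = 0.000000; V(3,2) = 12.804227; V(3,3) = 30.015163
Backward induction: V(k, i) = exp(-r*dt) * [p * V(k+1, i) + (1-p) * V(k+1, i+1)]; then take max(V_cont, immediate exercise) for American.
  V(2,0) = exp(-r*dt) * [p*0.000000 + (1-p)*0.000000] = 0.000000; exercise = 0.000000; V(2,0) = max -> 0.000000
  V(2,1) = exp(-r*dt) * [p*0.000000 + (1-p)*12.804227] = 7.031375; exercise = 0.000000; V(2,1) = max -> 7.031375
  V(2,2) = exp(-r*dt) * [p*12.804227 + (1-p)*30.015163] = 21.877101; exercise = 22.856231; V(2,2) = max -> 22.856231
  V(1,0) = exp(-r*dt) * [p*0.000000 + (1-p)*7.031375] = 3.861243; exercise = 0.000000; V(1,0) = max -> 3.861243
  V(1,1) = exp(-r*dt) * [p*7.031375 + (1-p)*22.856231] = 15.513704; exercise = 12.804227; V(1,1) = max -> 15.513704
  V(0,0) = exp(-r*dt) * [p*3.861243 + (1-p)*15.513704] = 10.146014; exercise = 0.000000; V(0,0) = max -> 10.146014


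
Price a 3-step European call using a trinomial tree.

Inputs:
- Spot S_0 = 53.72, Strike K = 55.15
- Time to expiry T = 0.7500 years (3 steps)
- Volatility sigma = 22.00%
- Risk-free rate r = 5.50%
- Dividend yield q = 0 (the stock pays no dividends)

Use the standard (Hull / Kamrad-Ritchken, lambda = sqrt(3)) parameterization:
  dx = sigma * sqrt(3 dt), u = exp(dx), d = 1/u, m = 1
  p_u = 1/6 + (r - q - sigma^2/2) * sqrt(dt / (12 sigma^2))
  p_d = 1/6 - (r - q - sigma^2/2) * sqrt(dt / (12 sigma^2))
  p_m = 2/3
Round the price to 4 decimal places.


Answer: Price = V(0,0) = 4.3234

Derivation:
dt = T/N = 0.250000; dx = sigma*sqrt(3*dt) = 0.190526
u = exp(dx) = 1.209885; d = 1/u = 0.826525
p_u = 0.186874, p_m = 0.666667, p_d = 0.146459
Discount per step: exp(-r*dt) = 0.986344
Stock lattice S(k, j) with j the centered position index:
  k=0: S(0,+0) = 53.7200
  k=1: S(1,-1) = 44.4009; S(1,+0) = 53.7200; S(1,+1) = 64.9950
  k=2: S(2,-2) = 36.6984; S(2,-1) = 44.4009; S(2,+0) = 53.7200; S(2,+1) = 64.9950; S(2,+2) = 78.6365
  k=3: S(3,-3) = 30.3322; S(3,-2) = 36.6984; S(3,-1) = 44.4009; S(3,+0) = 53.7200; S(3,+1) = 64.9950; S(3,+2) = 78.6365; S(3,+3) = 95.1412
Terminal payoffs V(N, j) = max(S_T - K, 0):
  V(3,-3) = 0.000000; V(3,-2) = 0.000000; V(3,-1) = 0.000000; V(3,+0) = 0.000000; V(3,+1) = 9.845040; V(3,+2) = 23.486546; V(3,+3) = 39.991203
Backward induction: V(k, j) = exp(-r*dt) * [p_u * V(k+1, j+1) + p_m * V(k+1, j) + p_d * V(k+1, j-1)]
  V(2,-2) = exp(-r*dt) * [p_u*0.000000 + p_m*0.000000 + p_d*0.000000] = 0.000000
  V(2,-1) = exp(-r*dt) * [p_u*0.000000 + p_m*0.000000 + p_d*0.000000] = 0.000000
  V(2,+0) = exp(-r*dt) * [p_u*9.845040 + p_m*0.000000 + p_d*0.000000] = 1.814657
  V(2,+1) = exp(-r*dt) * [p_u*23.486546 + p_m*9.845040 + p_d*0.000000] = 10.802818
  V(2,+2) = exp(-r*dt) * [p_u*39.991203 + p_m*23.486546 + p_d*9.845040] = 24.237344
  V(1,-1) = exp(-r*dt) * [p_u*1.814657 + p_m*0.000000 + p_d*0.000000] = 0.334481
  V(1,+0) = exp(-r*dt) * [p_u*10.802818 + p_m*1.814657 + p_d*0.000000] = 3.184448
  V(1,+1) = exp(-r*dt) * [p_u*24.237344 + p_m*10.802818 + p_d*1.814657] = 11.833151
  V(0,+0) = exp(-r*dt) * [p_u*11.833151 + p_m*3.184448 + p_d*0.334481] = 4.323403


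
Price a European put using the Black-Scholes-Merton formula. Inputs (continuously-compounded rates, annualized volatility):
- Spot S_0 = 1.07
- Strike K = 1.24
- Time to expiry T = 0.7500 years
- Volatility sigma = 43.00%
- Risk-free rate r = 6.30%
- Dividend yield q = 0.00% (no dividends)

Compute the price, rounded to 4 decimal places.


d1 = (ln(S/K) + (r - q + 0.5*sigma^2) * T) / (sigma * sqrt(T)) = -0.08288395
d2 = d1 - sigma * sqrt(T) = -0.45527487
exp(-rT) = 0.95384891; exp(-qT) = 1.00000000
P = K * exp(-rT) * N(-d2) - S_0 * exp(-qT) * N(-d1)
N(-d1) = 0.53302809; N(-d2) = 0.67554425
P = 1.2400 * 0.95384891 * 0.67554425 - 1.0700 * 1.00000000 * 0.53302809 = 0.2287

Answer: Price = 0.2287


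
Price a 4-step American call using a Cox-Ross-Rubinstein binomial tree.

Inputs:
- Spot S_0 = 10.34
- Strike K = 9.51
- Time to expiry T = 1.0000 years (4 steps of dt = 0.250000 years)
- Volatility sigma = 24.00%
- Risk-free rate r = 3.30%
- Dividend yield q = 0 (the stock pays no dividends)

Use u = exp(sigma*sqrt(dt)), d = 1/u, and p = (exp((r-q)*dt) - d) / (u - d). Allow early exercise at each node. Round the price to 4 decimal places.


Answer: Price = V(0,0) = 1.6472

Derivation:
dt = T/N = 0.250000
u = exp(sigma*sqrt(dt)) = 1.127497; d = 1/u = 0.886920
p = (exp((r-q)*dt) - d) / (u - d) = 0.504470
Discount per step: exp(-r*dt) = 0.991784
Stock lattice S(k, i) with i counting down-moves:
  k=0: S(0,0) = 10.3400
  k=1: S(1,0) = 11.6583; S(1,1) = 9.1708
  k=2: S(2,0) = 13.1447; S(2,1) = 10.3400; S(2,2) = 8.1337
  k=3: S(3,0) = 14.8206; S(3,1) = 11.6583; S(3,2) = 9.1708; S(3,3) = 7.2140
  k=4: S(4,0) = 16.7102; S(4,1) = 13.1447; S(4,2) = 10.3400; S(4,3) = 8.1337; S(4,4) = 6.3982
Terminal payoffs V(N, i) = max(S_T - K, 0):
  V(4,0) = 7.200209; V(4,1) = 3.634716; V(4,2) = 0.830000; V(4,3) = 0.000000; V(4,4) = 0.000000
Backward induction: V(k, i) = exp(-r*dt) * [p * V(k+1, i) + (1-p) * V(k+1, i+1)]; then take max(V_cont, immediate exercise) for American.
  V(3,0) = exp(-r*dt) * [p*7.200209 + (1-p)*3.634716] = 5.388761; exercise = 5.310626; V(3,0) = max -> 5.388761
  V(3,1) = exp(-r*dt) * [p*3.634716 + (1-p)*0.830000] = 2.226452; exercise = 2.148317; V(3,1) = max -> 2.226452
  V(3,2) = exp(-r*dt) * [p*0.830000 + (1-p)*0.000000] = 0.415270; exercise = 0.000000; V(3,2) = max -> 0.415270
  V(3,3) = exp(-r*dt) * [p*0.000000 + (1-p)*0.000000] = 0.000000; exercise = 0.000000; V(3,3) = max -> 0.000000
  V(2,0) = exp(-r*dt) * [p*5.388761 + (1-p)*2.226452] = 3.790344; exercise = 3.634716; V(2,0) = max -> 3.790344
  V(2,1) = exp(-r*dt) * [p*2.226452 + (1-p)*0.415270] = 1.318039; exercise = 0.830000; V(2,1) = max -> 1.318039
  V(2,2) = exp(-r*dt) * [p*0.415270 + (1-p)*0.000000] = 0.207770; exercise = 0.000000; V(2,2) = max -> 0.207770
  V(1,0) = exp(-r*dt) * [p*3.790344 + (1-p)*1.318039] = 2.544168; exercise = 2.148317; V(1,0) = max -> 2.544168
  V(1,1) = exp(-r*dt) * [p*1.318039 + (1-p)*0.207770] = 0.761559; exercise = 0.000000; V(1,1) = max -> 0.761559
  V(0,0) = exp(-r*dt) * [p*2.544168 + (1-p)*0.761559] = 1.647187; exercise = 0.830000; V(0,0) = max -> 1.647187


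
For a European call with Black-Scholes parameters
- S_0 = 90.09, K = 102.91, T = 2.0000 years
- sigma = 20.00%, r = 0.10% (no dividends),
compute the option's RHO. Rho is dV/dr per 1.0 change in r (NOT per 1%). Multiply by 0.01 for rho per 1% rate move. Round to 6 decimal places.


Answer: Rho = 56.010176

Derivation:
d1 = -0.3218949797; d2 = -0.6047376922
phi(d1) = 0.3788000741; exp(-qT) = 1.0000000000; exp(-rT) = 0.9980019987
N(d2) = 0.2726766498
Rho = K*T*exp(-rT)*N(d2) = 102.9100 * 2.0000 * 0.9980019987 * 0.2726766498 = 56.010176


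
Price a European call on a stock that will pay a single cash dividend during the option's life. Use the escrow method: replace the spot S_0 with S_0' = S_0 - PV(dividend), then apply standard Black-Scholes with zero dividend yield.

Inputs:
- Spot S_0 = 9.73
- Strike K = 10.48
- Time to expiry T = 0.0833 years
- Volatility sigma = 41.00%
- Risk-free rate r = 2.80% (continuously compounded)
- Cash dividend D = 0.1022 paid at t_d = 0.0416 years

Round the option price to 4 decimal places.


PV(D) = D * exp(-r * t_d) = 0.1022 * 0.99883588 = 0.10208103
S_0' = S_0 - PV(D) = 9.7300 - 0.10208103 = 9.62791897
d1 = (ln(S_0'/K) + (r + sigma^2/2)*T) / (sigma*sqrt(T)) = -0.63775723
d2 = d1 - sigma*sqrt(T) = -0.75609036
exp(-rT) = 0.99767032
N(d1) = 0.26181586; N(d2) = 0.22479751
C = S_0' * N(d1) - K * exp(-rT) * N(d2) = 9.62791897 * 0.26181586 - 10.4800 * 0.99767032 * 0.22479751 = 0.1704

Answer: Price = 0.1704


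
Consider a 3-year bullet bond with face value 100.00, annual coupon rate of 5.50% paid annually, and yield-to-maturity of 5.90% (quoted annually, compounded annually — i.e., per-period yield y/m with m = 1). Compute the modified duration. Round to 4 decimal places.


Coupon per period c = face * coupon_rate / m = 5.500000
Periods per year m = 1; per-period yield y/m = 0.059000
Number of cashflows N = 3
Cashflows (t years, CF_t, discount factor 1/(1+y/m)^(m*t), PV):
  t = 1.0000: CF_t = 5.500000, DF = 0.944287, PV = 5.193579
  t = 2.0000: CF_t = 5.500000, DF = 0.891678, PV = 4.904229
  t = 3.0000: CF_t = 105.500000, DF = 0.842000, PV = 88.831006
Price P = sum_t PV_t = 98.928814
First compute Macaulay numerator sum_t t * PV_t:
  t * PV_t at t = 1.0000: 5.193579
  t * PV_t at t = 2.0000: 9.808459
  t * PV_t at t = 3.0000: 266.493017
Macaulay duration D = 281.495055 / 98.928814 = 2.845430
Modified duration = D / (1 + y/m) = 2.845430 / (1 + 0.059000) = 2.686903

Answer: Modified duration = 2.6869


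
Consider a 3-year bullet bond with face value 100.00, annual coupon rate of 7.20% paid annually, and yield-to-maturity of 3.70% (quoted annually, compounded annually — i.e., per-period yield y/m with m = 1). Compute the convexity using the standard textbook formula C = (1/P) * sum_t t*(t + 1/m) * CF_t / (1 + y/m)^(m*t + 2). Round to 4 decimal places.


Coupon per period c = face * coupon_rate / m = 7.200000
Periods per year m = 1; per-period yield y/m = 0.037000
Number of cashflows N = 3
Cashflows (t years, CF_t, discount factor 1/(1+y/m)^(m*t), PV):
  t = 1.0000: CF_t = 7.200000, DF = 0.964320, PV = 6.943105
  t = 2.0000: CF_t = 7.200000, DF = 0.929913, PV = 6.695376
  t = 3.0000: CF_t = 107.200000, DF = 0.896734, PV = 96.129906
Price P = sum_t PV_t = 109.768387
Convexity numerator sum_t t*(t + 1/m) * CF_t / (1+y/m)^(m*t + 2):
  t = 1.0000: term = 12.912972
  t = 2.0000: term = 37.356719
  t = 3.0000: term = 1072.709803
Convexity = (1/P) * sum = 1122.979494 / 109.768387 = 10.230445

Answer: Convexity = 10.2304


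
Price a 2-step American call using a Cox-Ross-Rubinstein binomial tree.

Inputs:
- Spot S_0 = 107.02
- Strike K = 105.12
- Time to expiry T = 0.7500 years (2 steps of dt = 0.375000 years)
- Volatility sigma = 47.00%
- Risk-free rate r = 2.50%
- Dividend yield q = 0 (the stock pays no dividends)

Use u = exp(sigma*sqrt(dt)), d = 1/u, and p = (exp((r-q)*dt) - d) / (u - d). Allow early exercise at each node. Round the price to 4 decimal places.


dt = T/N = 0.375000
u = exp(sigma*sqrt(dt)) = 1.333511; d = 1/u = 0.749900
p = (exp((r-q)*dt) - d) / (u - d) = 0.444678
Discount per step: exp(-r*dt) = 0.990669
Stock lattice S(k, i) with i counting down-moves:
  k=0: S(0,0) = 107.0200
  k=1: S(1,0) = 142.7123; S(1,1) = 80.2543
  k=2: S(2,0) = 190.3084; S(2,1) = 107.0200; S(2,2) = 60.1827
Terminal payoffs V(N, i) = max(S_T - K, 0):
  V(2,0) = 85.188383; V(2,1) = 1.900000; V(2,2) = 0.000000
Backward induction: V(k, i) = exp(-r*dt) * [p * V(k+1, i) + (1-p) * V(k+1, i+1)]; then take max(V_cont, immediate exercise) for American.
  V(1,0) = exp(-r*dt) * [p*85.188383 + (1-p)*1.900000] = 38.573204; exercise = 37.592309; V(1,0) = max -> 38.573204
  V(1,1) = exp(-r*dt) * [p*1.900000 + (1-p)*0.000000] = 0.837005; exercise = 0.000000; V(1,1) = max -> 0.837005
  V(0,0) = exp(-r*dt) * [p*38.573204 + (1-p)*0.837005] = 17.453078; exercise = 1.900000; V(0,0) = max -> 17.453078

Answer: Price = V(0,0) = 17.4531


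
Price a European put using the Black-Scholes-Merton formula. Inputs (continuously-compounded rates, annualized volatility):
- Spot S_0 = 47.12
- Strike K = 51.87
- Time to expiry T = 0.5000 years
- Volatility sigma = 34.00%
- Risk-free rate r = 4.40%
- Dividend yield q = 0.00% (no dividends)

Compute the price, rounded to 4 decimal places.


d1 = (ln(S/K) + (r - q + 0.5*sigma^2) * T) / (sigma * sqrt(T)) = -0.18777033
d2 = d1 - sigma * sqrt(T) = -0.42818664
exp(-rT) = 0.97824024; exp(-qT) = 1.00000000
P = K * exp(-rT) * N(-d2) - S_0 * exp(-qT) * N(-d1)
N(-d1) = 0.57447165; N(-d2) = 0.66574238
P = 51.8700 * 0.97824024 * 0.66574238 - 47.1200 * 1.00000000 * 0.57447165 = 6.7115

Answer: Price = 6.7115


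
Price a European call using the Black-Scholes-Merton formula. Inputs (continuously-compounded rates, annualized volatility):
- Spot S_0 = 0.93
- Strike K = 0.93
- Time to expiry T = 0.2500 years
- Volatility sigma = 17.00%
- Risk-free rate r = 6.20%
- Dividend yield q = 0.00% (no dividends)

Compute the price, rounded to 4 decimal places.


d1 = (ln(S/K) + (r - q + 0.5*sigma^2) * T) / (sigma * sqrt(T)) = 0.22485294
d2 = d1 - sigma * sqrt(T) = 0.13985294
exp(-rT) = 0.98461951; exp(-qT) = 1.00000000
C = S_0 * exp(-qT) * N(d1) - K * exp(-rT) * N(d2)
N(d1) = 0.58895316; N(d2) = 0.55561191
C = 0.9300 * 1.00000000 * 0.58895316 - 0.9300 * 0.98461951 * 0.55561191 = 0.0390

Answer: Price = 0.0390


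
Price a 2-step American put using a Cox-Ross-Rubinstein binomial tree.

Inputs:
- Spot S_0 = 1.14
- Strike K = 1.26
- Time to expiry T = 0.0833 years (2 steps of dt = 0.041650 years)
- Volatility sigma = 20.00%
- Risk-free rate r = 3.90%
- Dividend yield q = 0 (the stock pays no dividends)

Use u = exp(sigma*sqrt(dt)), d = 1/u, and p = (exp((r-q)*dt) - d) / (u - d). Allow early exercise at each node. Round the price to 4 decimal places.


dt = T/N = 0.041650
u = exp(sigma*sqrt(dt)) = 1.041661; d = 1/u = 0.960005
p = (exp((r-q)*dt) - d) / (u - d) = 0.509706
Discount per step: exp(-r*dt) = 0.998377
Stock lattice S(k, i) with i counting down-moves:
  k=0: S(0,0) = 1.1400
  k=1: S(1,0) = 1.1875; S(1,1) = 1.0944
  k=2: S(2,0) = 1.2370; S(2,1) = 1.1400; S(2,2) = 1.0506
Terminal payoffs V(N, i) = max(K - S_T, 0):
  V(2,0) = 0.023034; V(2,1) = 0.120000; V(2,2) = 0.209365
Backward induction: V(k, i) = exp(-r*dt) * [p * V(k+1, i) + (1-p) * V(k+1, i+1)]; then take max(V_cont, immediate exercise) for American.
  V(1,0) = exp(-r*dt) * [p*0.023034 + (1-p)*0.120000] = 0.070461; exercise = 0.072506; V(1,0) = max -> 0.072506
  V(1,1) = exp(-r*dt) * [p*0.120000 + (1-p)*0.209365] = 0.163549; exercise = 0.165594; V(1,1) = max -> 0.165594
  V(0,0) = exp(-r*dt) * [p*0.072506 + (1-p)*0.165594] = 0.117955; exercise = 0.120000; V(0,0) = max -> 0.120000

Answer: Price = V(0,0) = 0.1200


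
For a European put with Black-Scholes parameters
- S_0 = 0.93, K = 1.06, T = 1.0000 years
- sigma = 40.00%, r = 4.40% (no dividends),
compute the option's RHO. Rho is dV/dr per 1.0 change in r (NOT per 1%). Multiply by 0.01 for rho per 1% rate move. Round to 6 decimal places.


Answer: Rho = -0.671206

Derivation:
d1 = -0.0170990024; d2 = -0.4170990024
phi(d1) = 0.3988839641; exp(-qT) = 1.0000000000; exp(-rT) = 0.9569539575
N(-d2) = 0.6616970027
Rho = -K*T*exp(-rT)*N(-d2) = -1.0600 * 1.0000 * 0.9569539575 * 0.6616970027 = -0.671206


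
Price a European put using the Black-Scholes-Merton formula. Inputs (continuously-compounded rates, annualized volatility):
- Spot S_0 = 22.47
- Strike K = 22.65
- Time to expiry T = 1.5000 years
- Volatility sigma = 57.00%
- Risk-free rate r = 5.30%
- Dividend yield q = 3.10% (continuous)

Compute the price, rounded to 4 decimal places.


Answer: Price = 5.5207

Derivation:
d1 = (ln(S/K) + (r - q + 0.5*sigma^2) * T) / (sigma * sqrt(T)) = 0.38489396
d2 = d1 - sigma * sqrt(T) = -0.31321062
exp(-rT) = 0.92357802; exp(-qT) = 0.95456456
P = K * exp(-rT) * N(-d2) - S_0 * exp(-qT) * N(-d1)
N(-d1) = 0.35015799; N(-d2) = 0.62293967
P = 22.6500 * 0.92357802 * 0.62293967 - 22.4700 * 0.95456456 * 0.35015799 = 5.5207


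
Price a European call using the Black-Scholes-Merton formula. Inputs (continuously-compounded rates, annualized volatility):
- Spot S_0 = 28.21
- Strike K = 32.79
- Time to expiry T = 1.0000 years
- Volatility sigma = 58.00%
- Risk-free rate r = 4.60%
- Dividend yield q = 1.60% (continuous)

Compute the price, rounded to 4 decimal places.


Answer: Price = 5.1041

Derivation:
d1 = (ln(S/K) + (r - q + 0.5*sigma^2) * T) / (sigma * sqrt(T)) = 0.08233265
d2 = d1 - sigma * sqrt(T) = -0.49766735
exp(-rT) = 0.95504196; exp(-qT) = 0.98412732
C = S_0 * exp(-qT) * N(d1) - K * exp(-rT) * N(d2)
N(d1) = 0.53280890; N(d2) = 0.30935926
C = 28.2100 * 0.98412732 * 0.53280890 - 32.7900 * 0.95504196 * 0.30935926 = 5.1041


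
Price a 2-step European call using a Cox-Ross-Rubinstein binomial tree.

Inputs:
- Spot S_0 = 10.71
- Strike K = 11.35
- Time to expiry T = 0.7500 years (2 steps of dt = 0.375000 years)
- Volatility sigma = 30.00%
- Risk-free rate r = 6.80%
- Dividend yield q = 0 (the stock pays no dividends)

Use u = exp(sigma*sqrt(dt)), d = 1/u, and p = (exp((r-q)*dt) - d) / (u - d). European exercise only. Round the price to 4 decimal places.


Answer: Price = V(0,0) = 1.0742

Derivation:
dt = T/N = 0.375000
u = exp(sigma*sqrt(dt)) = 1.201669; d = 1/u = 0.832176
p = (exp((r-q)*dt) - d) / (u - d) = 0.524102
Discount per step: exp(-r*dt) = 0.974822
Stock lattice S(k, i) with i counting down-moves:
  k=0: S(0,0) = 10.7100
  k=1: S(1,0) = 12.8699; S(1,1) = 8.9126
  k=2: S(2,0) = 15.4653; S(2,1) = 10.7100; S(2,2) = 7.4168
Terminal payoffs V(N, i) = max(S_T - K, 0):
  V(2,0) = 4.115339; V(2,1) = 0.000000; V(2,2) = 0.000000
Backward induction: V(k, i) = exp(-r*dt) * [p * V(k+1, i) + (1-p) * V(k+1, i+1)].
  V(1,0) = exp(-r*dt) * [p*4.115339 + (1-p)*0.000000] = 2.102551
  V(1,1) = exp(-r*dt) * [p*0.000000 + (1-p)*0.000000] = 0.000000
  V(0,0) = exp(-r*dt) * [p*2.102551 + (1-p)*0.000000] = 1.074206


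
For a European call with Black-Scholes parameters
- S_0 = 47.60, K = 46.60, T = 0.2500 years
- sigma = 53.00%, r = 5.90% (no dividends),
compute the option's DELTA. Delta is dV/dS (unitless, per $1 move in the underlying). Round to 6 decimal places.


d1 = 0.2682819627; d2 = 0.0032819627
phi(d1) = 0.3848405682; exp(-qT) = 1.0000000000; exp(-rT) = 0.9853582484
N(d1) = 0.6057588554
Delta = exp(-qT) * N(d1) = 1.0000000000 * 0.6057588554 = 0.605759

Answer: Delta = 0.605759


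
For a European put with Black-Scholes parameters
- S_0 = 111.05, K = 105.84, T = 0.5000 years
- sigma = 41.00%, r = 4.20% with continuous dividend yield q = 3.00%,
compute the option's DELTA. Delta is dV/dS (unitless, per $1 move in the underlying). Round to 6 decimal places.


d1 = 0.3313986332; d2 = 0.0414848529
phi(d1) = 0.3776259739; exp(-qT) = 0.9851119396; exp(-rT) = 0.9792189646
N(-d1) = 0.3701716986
Delta = -exp(-qT) * N(-d1) = -0.9851119396 * 0.3701716986 = -0.364661

Answer: Delta = -0.364661


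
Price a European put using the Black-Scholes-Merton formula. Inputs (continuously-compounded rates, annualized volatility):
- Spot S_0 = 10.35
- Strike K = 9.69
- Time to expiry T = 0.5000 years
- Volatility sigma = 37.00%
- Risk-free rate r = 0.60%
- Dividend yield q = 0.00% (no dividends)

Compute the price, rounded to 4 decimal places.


Answer: Price = 0.7325

Derivation:
d1 = (ln(S/K) + (r - q + 0.5*sigma^2) * T) / (sigma * sqrt(T)) = 0.39413403
d2 = d1 - sigma * sqrt(T) = 0.13250452
exp(-rT) = 0.99700450; exp(-qT) = 1.00000000
P = K * exp(-rT) * N(-d2) - S_0 * exp(-qT) * N(-d1)
N(-d1) = 0.34674104; N(-d2) = 0.44729262
P = 9.6900 * 0.99700450 * 0.44729262 - 10.3500 * 1.00000000 * 0.34674104 = 0.7325


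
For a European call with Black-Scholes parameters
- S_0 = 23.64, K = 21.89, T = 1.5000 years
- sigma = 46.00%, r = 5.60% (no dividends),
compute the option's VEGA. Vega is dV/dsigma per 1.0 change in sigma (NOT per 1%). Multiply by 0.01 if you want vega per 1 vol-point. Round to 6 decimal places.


Answer: Vega = 9.833710

Derivation:
d1 = 0.5673058732; d2 = 0.0039232324
phi(d1) = 0.3396442577; exp(-qT) = 1.0000000000; exp(-rT) = 0.9194312561
Vega = S * exp(-qT) * phi(d1) * sqrt(T) = 23.6400 * 1.0000000000 * 0.3396442577 * 1.2247448714 = 9.833710


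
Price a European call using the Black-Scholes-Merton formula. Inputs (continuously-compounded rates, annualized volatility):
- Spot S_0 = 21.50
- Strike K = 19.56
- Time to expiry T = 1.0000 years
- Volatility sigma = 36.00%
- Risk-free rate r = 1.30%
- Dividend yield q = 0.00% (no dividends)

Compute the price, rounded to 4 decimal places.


Answer: Price = 4.1385

Derivation:
d1 = (ln(S/K) + (r - q + 0.5*sigma^2) * T) / (sigma * sqrt(T)) = 0.47879520
d2 = d1 - sigma * sqrt(T) = 0.11879520
exp(-rT) = 0.98708414; exp(-qT) = 1.00000000
C = S_0 * exp(-qT) * N(d1) - K * exp(-rT) * N(d2)
N(d1) = 0.68395783; N(d2) = 0.54728119
C = 21.5000 * 1.00000000 * 0.68395783 - 19.5600 * 0.98708414 * 0.54728119 = 4.1385


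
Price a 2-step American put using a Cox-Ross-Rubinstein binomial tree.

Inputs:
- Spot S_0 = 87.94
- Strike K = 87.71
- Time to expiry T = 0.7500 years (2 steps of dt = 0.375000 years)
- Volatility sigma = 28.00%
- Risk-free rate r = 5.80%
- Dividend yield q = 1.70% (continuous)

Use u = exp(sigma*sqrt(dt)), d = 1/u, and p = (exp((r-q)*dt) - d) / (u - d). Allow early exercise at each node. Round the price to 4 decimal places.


Answer: Price = V(0,0) = 6.6374

Derivation:
dt = T/N = 0.375000
u = exp(sigma*sqrt(dt)) = 1.187042; d = 1/u = 0.842430
p = (exp((r-q)*dt) - d) / (u - d) = 0.502199
Discount per step: exp(-r*dt) = 0.978485
Stock lattice S(k, i) with i counting down-moves:
  k=0: S(0,0) = 87.9400
  k=1: S(1,0) = 104.3885; S(1,1) = 74.0833
  k=2: S(2,0) = 123.9134; S(2,1) = 87.9400; S(2,2) = 62.4100
Terminal payoffs V(N, i) = max(K - S_T, 0):
  V(2,0) = 0.000000; V(2,1) = 0.000000; V(2,2) = 25.299958
Backward induction: V(k, i) = exp(-r*dt) * [p * V(k+1, i) + (1-p) * V(k+1, i+1)]; then take max(V_cont, immediate exercise) for American.
  V(1,0) = exp(-r*dt) * [p*0.000000 + (1-p)*0.000000] = 0.000000; exercise = 0.000000; V(1,0) = max -> 0.000000
  V(1,1) = exp(-r*dt) * [p*0.000000 + (1-p)*25.299958] = 12.323378; exercise = 13.626674; V(1,1) = max -> 13.626674
  V(0,0) = exp(-r*dt) * [p*0.000000 + (1-p)*13.626674] = 6.637429; exercise = 0.000000; V(0,0) = max -> 6.637429
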